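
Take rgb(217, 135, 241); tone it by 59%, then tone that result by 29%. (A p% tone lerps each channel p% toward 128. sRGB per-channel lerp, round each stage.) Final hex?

A 59% tone moves each channel 59% toward 128:
  R: 217 − 52.51 = 164.49 → 164
  G: 135 + 0.59×(128−135) = 135 − 4.13 = 130.87 → 131
  B: 241 − 66.67 = 174.33 → 174
After the tone: rgb(164, 131, 174) = #a483ae.
Per channel, c → c + 0.29(128 − c):
  R: 164 + 0.29×(128−164) = 164 − 10.44 = 153.56 → 154
  G: 131 − 0.87 = 130.13 → 130
  B: 174 − 13.34 = 160.66 → 161
rgb(154, 130, 161) = #9a82a1.

#9a82a1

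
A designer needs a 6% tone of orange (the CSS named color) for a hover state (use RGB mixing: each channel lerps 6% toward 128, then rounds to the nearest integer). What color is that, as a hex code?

#F7A308

CSS orange is rgb(255, 165, 0).
A 6% tone moves each channel 6% toward 128:
  R: 255 + 0.06×(128−255) = 255 − 7.62 = 247.38 → 247
  G: 165 − 2.22 = 162.78 → 163
  B: 0 + 0.06×(128−0) = 0 + 7.68 = 7.68 → 8
rgb(247, 163, 8) = #F7A308.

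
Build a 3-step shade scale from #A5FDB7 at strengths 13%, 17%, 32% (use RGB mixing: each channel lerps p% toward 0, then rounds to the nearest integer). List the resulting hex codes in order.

#90DC9F, #89D298, #70AC7C

#A5FDB7 is rgb(165, 253, 183).
13%: (165 − 21.45 = 143.55→144, 253 − 32.89 = 220.11→220, 183 − 23.79 = 159.21→159) → #90DC9F
17%: (165 − 28.05 = 136.95→137, 253 − 43.01 = 209.99→210, 183 − 31.11 = 151.89→152) → #89D298
32%: (165 − 52.8 = 112.2→112, 253 − 80.96 = 172.04→172, 183 − 58.56 = 124.44→124) → #70AC7C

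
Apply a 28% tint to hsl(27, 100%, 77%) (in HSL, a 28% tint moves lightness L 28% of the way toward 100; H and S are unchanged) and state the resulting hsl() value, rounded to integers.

L moves 28% from 77 toward 100: 77 + 6.44 = 83.44 → 83.
H and S are unchanged.

hsl(27, 100%, 83%)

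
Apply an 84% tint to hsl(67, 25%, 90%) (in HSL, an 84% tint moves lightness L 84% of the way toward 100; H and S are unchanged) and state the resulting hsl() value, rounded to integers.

L moves 84% from 90 toward 100: 90 + 8.4 = 98.4 → 98.
H and S are unchanged.

hsl(67, 25%, 98%)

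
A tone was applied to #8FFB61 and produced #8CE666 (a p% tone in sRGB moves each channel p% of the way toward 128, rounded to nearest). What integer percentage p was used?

17%

#8FFB61 is rgb(143, 251, 97); #8CE666 is rgb(140, 230, 102).
On the G channel (widest range): 230 ≈ 251 + (p/100)(128 − 251), so p ≈ 100×(230 − 251)/(128 − 251) = -2100/-123 = 17.07.
p = 17 reproduces all three channels after rounding.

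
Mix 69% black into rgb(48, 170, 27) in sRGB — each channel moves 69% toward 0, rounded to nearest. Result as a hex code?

A 69% shade moves each channel 69% toward 0:
  R: 48 − 33.12 = 14.88 → 15
  G: 170 + 0.69×(0−170) = 170 − 117.3 = 52.7 → 53
  B: 27 + 0.69×(0−27) = 27 − 18.63 = 8.37 → 8
rgb(15, 53, 8) = #0F3508.

#0F3508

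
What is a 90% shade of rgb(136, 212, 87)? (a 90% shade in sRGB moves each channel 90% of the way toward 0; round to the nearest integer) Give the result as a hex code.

A 90% shade moves each channel 90% toward 0:
  R: 136 + 0.9×(0−136) = 136 − 122.4 = 13.6 → 14
  G: 212 + 0.9×(0−212) = 212 − 190.8 = 21.2 → 21
  B: 87 − 78.3 = 8.7 → 9
rgb(14, 21, 9) = #0E1509.

#0E1509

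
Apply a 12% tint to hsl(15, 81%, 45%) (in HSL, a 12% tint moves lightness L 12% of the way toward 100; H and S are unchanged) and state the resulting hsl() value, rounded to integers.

hsl(15, 81%, 52%)

L moves 12% from 45 toward 100: 45 + 6.6 = 51.6 → 52.
H and S are unchanged.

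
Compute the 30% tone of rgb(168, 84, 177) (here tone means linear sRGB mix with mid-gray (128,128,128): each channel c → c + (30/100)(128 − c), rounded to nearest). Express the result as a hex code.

Lerp each channel 30% toward 128:
  R: 168 + 0.3×(128−168) = 168 − 12 = 156 → 156
  G: 84 + 13.2 = 97.2 → 97
  B: 177 + 0.3×(128−177) = 177 − 14.7 = 162.3 → 162
rgb(156, 97, 162) = #9C61A2.

#9C61A2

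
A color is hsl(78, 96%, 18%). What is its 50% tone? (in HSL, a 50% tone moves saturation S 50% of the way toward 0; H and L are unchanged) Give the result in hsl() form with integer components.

hsl(78, 48%, 18%)

S moves 50% from 96 toward 0: 96 − 48 = 48 → 48.
H and L are unchanged.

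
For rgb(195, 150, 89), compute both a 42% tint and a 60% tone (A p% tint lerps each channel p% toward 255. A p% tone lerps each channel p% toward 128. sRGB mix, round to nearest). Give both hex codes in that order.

#dcc29f, #9b8970

42% tint:
  R: 195 + 0.42×(255−195) = 195 + 25.2 = 220.2 → 220
  G: 150 + 44.1 = 194.1 → 194
  B: 89 + 0.42×(255−89) = 89 + 69.72 = 158.72 → 159
  → #dcc29f
60% tone:
  R: 195 − 40.2 = 154.8 → 155
  G: 150 + 0.6×(128−150) = 150 − 13.2 = 136.8 → 137
  B: 89 + 23.4 = 112.4 → 112
  → #9b8970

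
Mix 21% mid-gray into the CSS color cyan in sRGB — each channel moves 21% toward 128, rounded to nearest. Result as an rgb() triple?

rgb(27, 228, 228)

CSS cyan is rgb(0, 255, 255).
Per channel, c → c + 0.21(128 − c):
  R: 0 + 26.88 = 26.88 → 27
  G: 255 + 0.21×(128−255) = 255 − 26.67 = 228.33 → 228
  B: 255 − 26.67 = 228.33 → 228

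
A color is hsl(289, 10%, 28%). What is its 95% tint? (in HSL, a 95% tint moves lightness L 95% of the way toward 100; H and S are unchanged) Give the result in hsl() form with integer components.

L moves 95% from 28 toward 100: 28 + 68.4 = 96.4 → 96.
H and S are unchanged.

hsl(289, 10%, 96%)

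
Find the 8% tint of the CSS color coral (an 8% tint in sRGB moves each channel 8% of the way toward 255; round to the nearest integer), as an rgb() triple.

CSS coral is rgb(255, 127, 80).
An 8% tint moves each channel 8% toward 255:
  R: 255 + 0 = 255 → 255
  G: 127 + 10.24 = 137.24 → 137
  B: 80 + 0.08×(255−80) = 80 + 14 = 94 → 94

rgb(255, 137, 94)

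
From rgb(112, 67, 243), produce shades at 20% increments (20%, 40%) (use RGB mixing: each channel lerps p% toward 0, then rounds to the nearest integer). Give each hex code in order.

20%: (112 − 22.4 = 89.6→90, 67 − 13.4 = 53.6→54, 243 − 48.6 = 194.4→194) → #5a36c2
40%: (112 − 44.8 = 67.2→67, 67 − 26.8 = 40.2→40, 243 − 97.2 = 145.8→146) → #432892

#5a36c2, #432892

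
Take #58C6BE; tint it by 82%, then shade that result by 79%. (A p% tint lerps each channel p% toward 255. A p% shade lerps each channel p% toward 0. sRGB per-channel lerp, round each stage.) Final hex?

#2F3333

#58C6BE is rgb(88, 198, 190).
Lerp each channel 82% toward 255:
  R: 88 + 0.82×(255−88) = 88 + 136.94 = 224.94 → 225
  G: 198 + 46.74 = 244.74 → 245
  B: 190 + 0.82×(255−190) = 190 + 53.3 = 243.3 → 243
After the tint: rgb(225, 245, 243) = #E1F5F3.
Per channel, c → c + 0.79(0 − c):
  R: 225 − 177.75 = 47.25 → 47
  G: 245 + 0.79×(0−245) = 245 − 193.55 = 51.45 → 51
  B: 243 + 0.79×(0−243) = 243 − 191.97 = 51.03 → 51
rgb(47, 51, 51) = #2F3333.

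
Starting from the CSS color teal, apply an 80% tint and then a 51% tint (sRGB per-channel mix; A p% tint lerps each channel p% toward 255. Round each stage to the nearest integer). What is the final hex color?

#e6f3f3

CSS teal is rgb(0, 128, 128).
An 80% tint moves each channel 80% toward 255:
  R: 0 + 0.8×(255−0) = 0 + 204 = 204 → 204
  G: 128 + 101.6 = 229.6 → 230
  B: 128 + 101.6 = 229.6 → 230
After the tint: rgb(204, 230, 230) = #cce6e6.
Lerp each channel 51% toward 255:
  R: 204 + 0.51×(255−204) = 204 + 26.01 = 230.01 → 230
  G: 230 + 12.75 = 242.75 → 243
  B: 230 + 0.51×(255−230) = 230 + 12.75 = 242.75 → 243
rgb(230, 243, 243) = #e6f3f3.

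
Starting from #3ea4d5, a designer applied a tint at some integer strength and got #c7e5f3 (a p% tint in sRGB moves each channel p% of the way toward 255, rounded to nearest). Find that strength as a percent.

71%

#3ea4d5 is rgb(62, 164, 213); #c7e5f3 is rgb(199, 229, 243).
On the R channel (widest range): 199 ≈ 62 + (p/100)(255 − 62), so p ≈ 100×(199 − 62)/(255 − 62) = 13700/193 = 70.98.
p = 71 reproduces all three channels after rounding.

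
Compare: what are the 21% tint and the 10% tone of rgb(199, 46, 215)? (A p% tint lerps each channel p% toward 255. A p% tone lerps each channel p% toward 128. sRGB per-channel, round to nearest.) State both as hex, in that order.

21% tint:
  R: 199 + 0.21×(255−199) = 199 + 11.76 = 210.76 → 211
  G: 46 + 0.21×(255−46) = 46 + 43.89 = 89.89 → 90
  B: 215 + 8.4 = 223.4 → 223
  → #d35adf
10% tone:
  R: 199 − 7.1 = 191.9 → 192
  G: 46 + 0.1×(128−46) = 46 + 8.2 = 54.2 → 54
  B: 215 + 0.1×(128−215) = 215 − 8.7 = 206.3 → 206
  → #c036ce

#d35adf, #c036ce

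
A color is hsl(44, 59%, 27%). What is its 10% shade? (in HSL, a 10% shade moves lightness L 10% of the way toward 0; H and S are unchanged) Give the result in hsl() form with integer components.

hsl(44, 59%, 24%)

L moves 10% from 27 toward 0: 27 − 2.7 = 24.3 → 24.
H and S are unchanged.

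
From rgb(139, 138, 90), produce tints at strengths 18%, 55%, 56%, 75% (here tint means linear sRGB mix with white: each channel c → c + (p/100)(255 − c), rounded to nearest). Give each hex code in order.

#a09f78, #cbcab5, #ccccb6, #e2e2d6

18%: (139 + 20.88 = 159.88→160, 138 + 21.06 = 159.06→159, 90 + 29.7 = 119.7→120) → #a09f78
55%: (139 + 63.8 = 202.8→203, 138 + 64.35 = 202.35→202, 90 + 90.75 = 180.75→181) → #cbcab5
56%: (139 + 64.96 = 203.96→204, 138 + 65.52 = 203.52→204, 90 + 92.4 = 182.4→182) → #ccccb6
75%: (139 + 87 = 226→226, 138 + 87.75 = 225.75→226, 90 + 123.75 = 213.75→214) → #e2e2d6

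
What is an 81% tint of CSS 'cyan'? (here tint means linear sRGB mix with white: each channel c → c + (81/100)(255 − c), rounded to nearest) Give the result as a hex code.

#cfffff

CSS cyan is rgb(0, 255, 255).
Per channel, c → c + 0.81(255 − c):
  R: 0 + 0.81×(255−0) = 0 + 206.55 = 206.55 → 207
  G: 255 + 0 = 255 → 255
  B: 255 + 0.81×(255−255) = 255 + 0 = 255 → 255
rgb(207, 255, 255) = #cfffff.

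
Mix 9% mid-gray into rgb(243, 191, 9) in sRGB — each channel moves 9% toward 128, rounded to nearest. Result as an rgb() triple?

rgb(233, 185, 20)

Per channel, c → c + 0.09(128 − c):
  R: 243 − 10.35 = 232.65 → 233
  G: 191 + 0.09×(128−191) = 191 − 5.67 = 185.33 → 185
  B: 9 + 0.09×(128−9) = 9 + 10.71 = 19.71 → 20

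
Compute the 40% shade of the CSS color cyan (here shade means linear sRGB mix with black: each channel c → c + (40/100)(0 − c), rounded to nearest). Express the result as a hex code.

#009999

CSS cyan is rgb(0, 255, 255).
Per channel, c → c + 0.4(0 − c):
  R: 0 + 0.4×(0−0) = 0 + 0 = 0 → 0
  G: 255 − 102 = 153 → 153
  B: 255 + 0.4×(0−255) = 255 − 102 = 153 → 153
rgb(0, 153, 153) = #009999.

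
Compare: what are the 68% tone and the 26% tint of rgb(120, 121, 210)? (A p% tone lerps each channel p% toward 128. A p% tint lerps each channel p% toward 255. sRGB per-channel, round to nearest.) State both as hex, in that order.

68% tone:
  R: 120 + 5.44 = 125.44 → 125
  G: 121 + 0.68×(128−121) = 121 + 4.76 = 125.76 → 126
  B: 210 − 55.76 = 154.24 → 154
  → #7d7e9a
26% tint:
  R: 120 + 0.26×(255−120) = 120 + 35.1 = 155.1 → 155
  G: 121 + 34.84 = 155.84 → 156
  B: 210 + 0.26×(255−210) = 210 + 11.7 = 221.7 → 222
  → #9b9cde

#7d7e9a, #9b9cde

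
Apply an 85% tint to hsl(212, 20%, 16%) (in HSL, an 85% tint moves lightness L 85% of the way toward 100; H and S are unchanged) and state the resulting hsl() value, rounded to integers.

hsl(212, 20%, 87%)

L moves 85% from 16 toward 100: 16 + 71.4 = 87.4 → 87.
H and S are unchanged.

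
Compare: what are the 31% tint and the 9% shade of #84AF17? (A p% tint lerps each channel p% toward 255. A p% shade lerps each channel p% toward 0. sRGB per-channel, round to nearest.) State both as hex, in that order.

#84AF17 is rgb(132, 175, 23).
31% tint:
  R: 132 + 0.31×(255−132) = 132 + 38.13 = 170.13 → 170
  G: 175 + 0.31×(255−175) = 175 + 24.8 = 199.8 → 200
  B: 23 + 0.31×(255−23) = 23 + 71.92 = 94.92 → 95
  → #AAC85F
9% shade:
  R: 132 − 11.88 = 120.12 → 120
  G: 175 + 0.09×(0−175) = 175 − 15.75 = 159.25 → 159
  B: 23 − 2.07 = 20.93 → 21
  → #789F15

#AAC85F, #789F15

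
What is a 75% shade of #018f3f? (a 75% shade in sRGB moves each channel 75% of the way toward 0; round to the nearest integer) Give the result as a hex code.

#018f3f is rgb(1, 143, 63).
Lerp each channel 75% toward 0:
  R: 1 − 0.75 = 0.25 → 0
  G: 143 + 0.75×(0−143) = 143 − 107.25 = 35.75 → 36
  B: 63 − 47.25 = 15.75 → 16
rgb(0, 36, 16) = #002410.

#002410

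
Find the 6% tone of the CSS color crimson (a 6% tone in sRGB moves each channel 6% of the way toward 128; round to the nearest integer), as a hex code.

CSS crimson is rgb(220, 20, 60).
Lerp each channel 6% toward 128:
  R: 220 + 0.06×(128−220) = 220 − 5.52 = 214.48 → 214
  G: 20 + 6.48 = 26.48 → 26
  B: 60 + 4.08 = 64.08 → 64
rgb(214, 26, 64) = #D61A40.

#D61A40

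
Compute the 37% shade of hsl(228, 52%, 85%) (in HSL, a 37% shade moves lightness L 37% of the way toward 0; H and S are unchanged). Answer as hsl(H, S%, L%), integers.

hsl(228, 52%, 54%)

L moves 37% from 85 toward 0: 85 − 31.45 = 53.55 → 54.
H and S are unchanged.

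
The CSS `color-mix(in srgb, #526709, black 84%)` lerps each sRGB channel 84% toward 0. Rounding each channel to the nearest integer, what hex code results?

#526709 is rgb(82, 103, 9).
An 84% shade moves each channel 84% toward 0:
  R: 82 − 68.88 = 13.12 → 13
  G: 103 + 0.84×(0−103) = 103 − 86.52 = 16.48 → 16
  B: 9 + 0.84×(0−9) = 9 − 7.56 = 1.44 → 1
rgb(13, 16, 1) = #0D1001.

#0D1001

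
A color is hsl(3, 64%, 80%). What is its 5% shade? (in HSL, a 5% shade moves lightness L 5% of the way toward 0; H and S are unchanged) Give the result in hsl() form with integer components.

hsl(3, 64%, 76%)

L moves 5% from 80 toward 0: 80 − 4 = 76 → 76.
H and S are unchanged.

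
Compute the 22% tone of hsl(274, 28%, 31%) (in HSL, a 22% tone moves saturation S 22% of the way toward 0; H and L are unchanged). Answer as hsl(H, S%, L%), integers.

hsl(274, 22%, 31%)

S moves 22% from 28 toward 0: 28 − 6.16 = 21.84 → 22.
H and L are unchanged.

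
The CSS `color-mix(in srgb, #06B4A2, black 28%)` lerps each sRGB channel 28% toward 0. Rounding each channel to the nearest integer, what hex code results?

#048275

#06B4A2 is rgb(6, 180, 162).
Lerp each channel 28% toward 0:
  R: 6 − 1.68 = 4.32 → 4
  G: 180 + 0.28×(0−180) = 180 − 50.4 = 129.6 → 130
  B: 162 − 45.36 = 116.64 → 117
rgb(4, 130, 117) = #048275.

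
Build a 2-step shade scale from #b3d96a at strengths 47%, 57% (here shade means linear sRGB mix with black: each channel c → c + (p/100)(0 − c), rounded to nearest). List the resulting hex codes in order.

#5f7338, #4d5d2e

#b3d96a is rgb(179, 217, 106).
47%: (179 − 84.13 = 94.87→95, 217 − 101.99 = 115.01→115, 106 − 49.82 = 56.18→56) → #5f7338
57%: (179 − 102.03 = 76.97→77, 217 − 123.69 = 93.31→93, 106 − 60.42 = 45.58→46) → #4d5d2e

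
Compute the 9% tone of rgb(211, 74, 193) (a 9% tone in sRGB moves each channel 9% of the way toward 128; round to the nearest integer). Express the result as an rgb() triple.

Lerp each channel 9% toward 128:
  R: 211 − 7.47 = 203.53 → 204
  G: 74 + 4.86 = 78.86 → 79
  B: 193 + 0.09×(128−193) = 193 − 5.85 = 187.15 → 187

rgb(204, 79, 187)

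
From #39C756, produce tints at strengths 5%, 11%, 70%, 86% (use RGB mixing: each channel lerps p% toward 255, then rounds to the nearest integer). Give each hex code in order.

#43CA5E, #4FCD69, #C4EECC, #E3F7E7

#39C756 is rgb(57, 199, 86).
5%: (57 + 9.9 = 66.9→67, 199 + 2.8 = 201.8→202, 86 + 8.45 = 94.45→94) → #43CA5E
11%: (57 + 21.78 = 78.78→79, 199 + 6.16 = 205.16→205, 86 + 18.59 = 104.59→105) → #4FCD69
70%: (57 + 138.6 = 195.6→196, 199 + 39.2 = 238.2→238, 86 + 118.3 = 204.3→204) → #C4EECC
86%: (57 + 170.28 = 227.28→227, 199 + 48.16 = 247.16→247, 86 + 145.34 = 231.34→231) → #E3F7E7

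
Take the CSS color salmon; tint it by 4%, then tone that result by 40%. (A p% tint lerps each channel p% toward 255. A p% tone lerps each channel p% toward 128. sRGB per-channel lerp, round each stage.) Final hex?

#C9837B

CSS salmon is rgb(250, 128, 114).
Lerp each channel 4% toward 255:
  R: 250 + 0.04×(255−250) = 250 + 0.2 = 250.2 → 250
  G: 128 + 0.04×(255−128) = 128 + 5.08 = 133.08 → 133
  B: 114 + 5.64 = 119.64 → 120
After the tint: rgb(250, 133, 120) = #FA8578.
Lerp each channel 40% toward 128:
  R: 250 + 0.4×(128−250) = 250 − 48.8 = 201.2 → 201
  G: 133 − 2 = 131 → 131
  B: 120 + 0.4×(128−120) = 120 + 3.2 = 123.2 → 123
rgb(201, 131, 123) = #C9837B.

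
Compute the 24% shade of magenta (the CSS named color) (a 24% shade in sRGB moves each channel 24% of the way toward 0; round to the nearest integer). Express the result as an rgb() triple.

CSS magenta is rgb(255, 0, 255).
Lerp each channel 24% toward 0:
  R: 255 − 61.2 = 193.8 → 194
  G: 0 + 0.24×(0−0) = 0 + 0 = 0 → 0
  B: 255 − 61.2 = 193.8 → 194

rgb(194, 0, 194)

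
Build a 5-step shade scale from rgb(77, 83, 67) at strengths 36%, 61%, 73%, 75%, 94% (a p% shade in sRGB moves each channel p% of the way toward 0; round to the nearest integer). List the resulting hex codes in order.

36%: (77 − 27.72 = 49.28→49, 83 − 29.88 = 53.12→53, 67 − 24.12 = 42.88→43) → #31352b
61%: (77 − 46.97 = 30.03→30, 83 − 50.63 = 32.37→32, 67 − 40.87 = 26.13→26) → #1e201a
73%: (77 − 56.21 = 20.79→21, 83 − 60.59 = 22.41→22, 67 − 48.91 = 18.09→18) → #151612
75%: (77 − 57.75 = 19.25→19, 83 − 62.25 = 20.75→21, 67 − 50.25 = 16.75→17) → #131511
94%: (77 − 72.38 = 4.62→5, 83 − 78.02 = 4.98→5, 67 − 62.98 = 4.02→4) → #050504

#31352b, #1e201a, #151612, #131511, #050504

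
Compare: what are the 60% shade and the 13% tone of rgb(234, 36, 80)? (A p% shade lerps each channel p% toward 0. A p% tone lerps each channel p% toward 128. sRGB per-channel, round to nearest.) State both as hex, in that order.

#5E0E20, #DC3056

60% shade:
  R: 234 + 0.6×(0−234) = 234 − 140.4 = 93.6 → 94
  G: 36 + 0.6×(0−36) = 36 − 21.6 = 14.4 → 14
  B: 80 + 0.6×(0−80) = 80 − 48 = 32 → 32
  → #5E0E20
13% tone:
  R: 234 + 0.13×(128−234) = 234 − 13.78 = 220.22 → 220
  G: 36 + 0.13×(128−36) = 36 + 11.96 = 47.96 → 48
  B: 80 + 0.13×(128−80) = 80 + 6.24 = 86.24 → 86
  → #DC3056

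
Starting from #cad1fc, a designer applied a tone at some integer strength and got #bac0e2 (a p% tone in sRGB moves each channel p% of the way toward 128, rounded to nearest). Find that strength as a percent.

#cad1fc is rgb(202, 209, 252); #bac0e2 is rgb(186, 192, 226).
On the B channel (widest range): 226 ≈ 252 + (p/100)(128 − 252), so p ≈ 100×(226 − 252)/(128 − 252) = -2600/-124 = 20.97.
p = 21 reproduces all three channels after rounding.

21%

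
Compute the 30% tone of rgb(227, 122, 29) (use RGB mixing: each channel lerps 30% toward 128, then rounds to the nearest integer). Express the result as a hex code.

#C57C3B

Per channel, c → c + 0.3(128 − c):
  R: 227 + 0.3×(128−227) = 227 − 29.7 = 197.3 → 197
  G: 122 + 0.3×(128−122) = 122 + 1.8 = 123.8 → 124
  B: 29 + 0.3×(128−29) = 29 + 29.7 = 58.7 → 59
rgb(197, 124, 59) = #C57C3B.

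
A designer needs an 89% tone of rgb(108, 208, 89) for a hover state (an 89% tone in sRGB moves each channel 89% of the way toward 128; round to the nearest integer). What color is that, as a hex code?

Per channel, c → c + 0.89(128 − c):
  R: 108 + 0.89×(128−108) = 108 + 17.8 = 125.8 → 126
  G: 208 + 0.89×(128−208) = 208 − 71.2 = 136.8 → 137
  B: 89 + 34.71 = 123.71 → 124
rgb(126, 137, 124) = #7E897C.

#7E897C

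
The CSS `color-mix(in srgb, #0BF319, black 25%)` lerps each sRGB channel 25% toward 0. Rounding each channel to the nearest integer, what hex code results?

#0BF319 is rgb(11, 243, 25).
Lerp each channel 25% toward 0:
  R: 11 + 0.25×(0−11) = 11 − 2.75 = 8.25 → 8
  G: 243 − 60.75 = 182.25 → 182
  B: 25 + 0.25×(0−25) = 25 − 6.25 = 18.75 → 19
rgb(8, 182, 19) = #08B613.

#08B613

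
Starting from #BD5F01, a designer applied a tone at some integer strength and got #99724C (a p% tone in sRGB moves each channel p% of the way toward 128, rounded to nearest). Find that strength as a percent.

#BD5F01 is rgb(189, 95, 1); #99724C is rgb(153, 114, 76).
On the B channel (widest range): 76 ≈ 1 + (p/100)(128 − 1), so p ≈ 100×(76 − 1)/(128 − 1) = 7500/127 = 59.06.
p = 59 reproduces all three channels after rounding.

59%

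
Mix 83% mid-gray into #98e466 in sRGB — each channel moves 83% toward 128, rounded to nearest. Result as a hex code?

#98e466 is rgb(152, 228, 102).
An 83% tone moves each channel 83% toward 128:
  R: 152 − 19.92 = 132.08 → 132
  G: 228 + 0.83×(128−228) = 228 − 83 = 145 → 145
  B: 102 + 0.83×(128−102) = 102 + 21.58 = 123.58 → 124
rgb(132, 145, 124) = #84917c.

#84917c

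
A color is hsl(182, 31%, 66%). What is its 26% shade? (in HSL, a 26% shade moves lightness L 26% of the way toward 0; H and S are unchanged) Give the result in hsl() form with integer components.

L moves 26% from 66 toward 0: 66 − 17.16 = 48.84 → 49.
H and S are unchanged.

hsl(182, 31%, 49%)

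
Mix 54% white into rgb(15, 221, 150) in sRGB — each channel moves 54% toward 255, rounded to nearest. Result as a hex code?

#91EFCF

A 54% tint moves each channel 54% toward 255:
  R: 15 + 129.6 = 144.6 → 145
  G: 221 + 18.36 = 239.36 → 239
  B: 150 + 56.7 = 206.7 → 207
rgb(145, 239, 207) = #91EFCF.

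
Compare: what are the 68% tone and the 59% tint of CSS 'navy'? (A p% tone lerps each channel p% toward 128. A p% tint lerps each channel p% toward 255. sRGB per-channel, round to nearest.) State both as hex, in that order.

CSS navy is rgb(0, 0, 128).
68% tone:
  R: 0 + 0.68×(128−0) = 0 + 87.04 = 87.04 → 87
  G: 0 + 0.68×(128−0) = 0 + 87.04 = 87.04 → 87
  B: 128 + 0.68×(128−128) = 128 + 0 = 128 → 128
  → #575780
59% tint:
  R: 0 + 150.45 = 150.45 → 150
  G: 0 + 150.45 = 150.45 → 150
  B: 128 + 0.59×(255−128) = 128 + 74.93 = 202.93 → 203
  → #9696cb

#575780, #9696cb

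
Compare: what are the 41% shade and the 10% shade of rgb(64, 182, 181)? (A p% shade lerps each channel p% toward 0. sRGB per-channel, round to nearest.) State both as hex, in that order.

#266b6b, #3aa4a3

41% shade:
  R: 64 + 0.41×(0−64) = 64 − 26.24 = 37.76 → 38
  G: 182 + 0.41×(0−182) = 182 − 74.62 = 107.38 → 107
  B: 181 + 0.41×(0−181) = 181 − 74.21 = 106.79 → 107
  → #266b6b
10% shade:
  R: 64 + 0.1×(0−64) = 64 − 6.4 = 57.6 → 58
  G: 182 − 18.2 = 163.8 → 164
  B: 181 + 0.1×(0−181) = 181 − 18.1 = 162.9 → 163
  → #3aa4a3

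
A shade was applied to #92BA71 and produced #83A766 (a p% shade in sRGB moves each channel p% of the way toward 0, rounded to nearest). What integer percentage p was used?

#92BA71 is rgb(146, 186, 113); #83A766 is rgb(131, 167, 102).
On the G channel (widest range): 167 ≈ 186 + (p/100)(0 − 186), so p ≈ 100×(167 − 186)/(0 − 186) = -1900/-186 = 10.22.
p = 10 reproduces all three channels after rounding.

10%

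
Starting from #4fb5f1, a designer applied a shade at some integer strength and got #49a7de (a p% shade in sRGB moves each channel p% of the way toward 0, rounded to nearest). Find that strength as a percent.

8%

#4fb5f1 is rgb(79, 181, 241); #49a7de is rgb(73, 167, 222).
On the B channel (widest range): 222 ≈ 241 + (p/100)(0 − 241), so p ≈ 100×(222 − 241)/(0 − 241) = -1900/-241 = 7.88.
p = 8 reproduces all three channels after rounding.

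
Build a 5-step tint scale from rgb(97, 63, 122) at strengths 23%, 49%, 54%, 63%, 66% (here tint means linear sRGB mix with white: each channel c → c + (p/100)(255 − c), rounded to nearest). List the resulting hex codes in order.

#856B99, #AE9DBB, #B6A7C2, #C5B8CE, #C9BED2

23%: (97 + 36.34 = 133.34→133, 63 + 44.16 = 107.16→107, 122 + 30.59 = 152.59→153) → #856B99
49%: (97 + 77.42 = 174.42→174, 63 + 94.08 = 157.08→157, 122 + 65.17 = 187.17→187) → #AE9DBB
54%: (97 + 85.32 = 182.32→182, 63 + 103.68 = 166.68→167, 122 + 71.82 = 193.82→194) → #B6A7C2
63%: (97 + 99.54 = 196.54→197, 63 + 120.96 = 183.96→184, 122 + 83.79 = 205.79→206) → #C5B8CE
66%: (97 + 104.28 = 201.28→201, 63 + 126.72 = 189.72→190, 122 + 87.78 = 209.78→210) → #C9BED2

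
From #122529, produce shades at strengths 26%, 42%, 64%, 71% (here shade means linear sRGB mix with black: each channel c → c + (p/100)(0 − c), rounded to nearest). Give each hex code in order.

#0D1B1E, #0A1518, #060D0F, #050B0C

#122529 is rgb(18, 37, 41).
26%: (18 − 4.68 = 13.32→13, 37 − 9.62 = 27.38→27, 41 − 10.66 = 30.34→30) → #0D1B1E
42%: (18 − 7.56 = 10.44→10, 37 − 15.54 = 21.46→21, 41 − 17.22 = 23.78→24) → #0A1518
64%: (18 − 11.52 = 6.48→6, 37 − 23.68 = 13.32→13, 41 − 26.24 = 14.76→15) → #060D0F
71%: (18 − 12.78 = 5.22→5, 37 − 26.27 = 10.73→11, 41 − 29.11 = 11.89→12) → #050B0C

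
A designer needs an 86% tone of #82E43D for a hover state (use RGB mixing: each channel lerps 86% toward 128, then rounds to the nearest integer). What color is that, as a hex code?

#808E77

#82E43D is rgb(130, 228, 61).
Per channel, c → c + 0.86(128 − c):
  R: 130 − 1.72 = 128.28 → 128
  G: 228 − 86 = 142 → 142
  B: 61 + 57.62 = 118.62 → 119
rgb(128, 142, 119) = #808E77.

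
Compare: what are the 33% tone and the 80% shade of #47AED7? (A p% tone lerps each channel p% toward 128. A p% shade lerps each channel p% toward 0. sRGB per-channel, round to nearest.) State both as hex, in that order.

#5A9FBA, #0E232B

#47AED7 is rgb(71, 174, 215).
33% tone:
  R: 71 + 18.81 = 89.81 → 90
  G: 174 − 15.18 = 158.82 → 159
  B: 215 + 0.33×(128−215) = 215 − 28.71 = 186.29 → 186
  → #5A9FBA
80% shade:
  R: 71 + 0.8×(0−71) = 71 − 56.8 = 14.2 → 14
  G: 174 + 0.8×(0−174) = 174 − 139.2 = 34.8 → 35
  B: 215 + 0.8×(0−215) = 215 − 172 = 43 → 43
  → #0E232B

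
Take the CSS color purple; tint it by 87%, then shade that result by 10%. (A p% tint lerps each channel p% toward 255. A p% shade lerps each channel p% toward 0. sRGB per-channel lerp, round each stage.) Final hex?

#D6C8D6

CSS purple is rgb(128, 0, 128).
Lerp each channel 87% toward 255:
  R: 128 + 0.87×(255−128) = 128 + 110.49 = 238.49 → 238
  G: 0 + 0.87×(255−0) = 0 + 221.85 = 221.85 → 222
  B: 128 + 0.87×(255−128) = 128 + 110.49 = 238.49 → 238
After the tint: rgb(238, 222, 238) = #EEDEEE.
Lerp each channel 10% toward 0:
  R: 238 + 0.1×(0−238) = 238 − 23.8 = 214.2 → 214
  G: 222 + 0.1×(0−222) = 222 − 22.2 = 199.8 → 200
  B: 238 + 0.1×(0−238) = 238 − 23.8 = 214.2 → 214
rgb(214, 200, 214) = #D6C8D6.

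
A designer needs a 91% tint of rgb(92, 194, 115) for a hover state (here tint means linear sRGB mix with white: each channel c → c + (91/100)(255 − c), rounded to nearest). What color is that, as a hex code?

#F0FAF2

Per channel, c → c + 0.91(255 − c):
  R: 92 + 148.33 = 240.33 → 240
  G: 194 + 55.51 = 249.51 → 250
  B: 115 + 0.91×(255−115) = 115 + 127.4 = 242.4 → 242
rgb(240, 250, 242) = #F0FAF2.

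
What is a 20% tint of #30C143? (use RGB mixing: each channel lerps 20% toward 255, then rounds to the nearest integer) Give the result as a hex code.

#30C143 is rgb(48, 193, 67).
Per channel, c → c + 0.2(255 − c):
  R: 48 + 41.4 = 89.4 → 89
  G: 193 + 0.2×(255−193) = 193 + 12.4 = 205.4 → 205
  B: 67 + 37.6 = 104.6 → 105
rgb(89, 205, 105) = #59CD69.

#59CD69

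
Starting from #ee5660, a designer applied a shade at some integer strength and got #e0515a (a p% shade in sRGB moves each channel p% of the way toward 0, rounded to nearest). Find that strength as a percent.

#ee5660 is rgb(238, 86, 96); #e0515a is rgb(224, 81, 90).
On the R channel (widest range): 224 ≈ 238 + (p/100)(0 − 238), so p ≈ 100×(224 − 238)/(0 − 238) = -1400/-238 = 5.88.
p = 6 reproduces all three channels after rounding.

6%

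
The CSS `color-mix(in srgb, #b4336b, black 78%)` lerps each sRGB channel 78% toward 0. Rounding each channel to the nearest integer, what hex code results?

#b4336b is rgb(180, 51, 107).
Per channel, c → c + 0.78(0 − c):
  R: 180 + 0.78×(0−180) = 180 − 140.4 = 39.6 → 40
  G: 51 + 0.78×(0−51) = 51 − 39.78 = 11.22 → 11
  B: 107 − 83.46 = 23.54 → 24
rgb(40, 11, 24) = #280b18.

#280b18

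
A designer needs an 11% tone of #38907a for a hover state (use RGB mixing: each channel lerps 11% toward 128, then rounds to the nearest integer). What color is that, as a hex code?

#408e7b

#38907a is rgb(56, 144, 122).
Lerp each channel 11% toward 128:
  R: 56 + 0.11×(128−56) = 56 + 7.92 = 63.92 → 64
  G: 144 + 0.11×(128−144) = 144 − 1.76 = 142.24 → 142
  B: 122 + 0.66 = 122.66 → 123
rgb(64, 142, 123) = #408e7b.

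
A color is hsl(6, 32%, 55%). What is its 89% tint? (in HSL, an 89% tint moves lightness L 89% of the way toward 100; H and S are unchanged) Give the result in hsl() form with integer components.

hsl(6, 32%, 95%)

L moves 89% from 55 toward 100: 55 + 40.05 = 95.05 → 95.
H and S are unchanged.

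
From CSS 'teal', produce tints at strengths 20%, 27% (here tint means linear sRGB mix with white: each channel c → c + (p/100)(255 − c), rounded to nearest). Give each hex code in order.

CSS teal is rgb(0, 128, 128).
20%: (0 + 51 = 51→51, 128 + 25.4 = 153.4→153, 128 + 25.4 = 153.4→153) → #339999
27%: (0 + 68.85 = 68.85→69, 128 + 34.29 = 162.29→162, 128 + 34.29 = 162.29→162) → #45A2A2

#339999, #45A2A2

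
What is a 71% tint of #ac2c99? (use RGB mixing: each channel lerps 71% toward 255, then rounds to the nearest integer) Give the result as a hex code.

#ac2c99 is rgb(172, 44, 153).
A 71% tint moves each channel 71% toward 255:
  R: 172 + 0.71×(255−172) = 172 + 58.93 = 230.93 → 231
  G: 44 + 0.71×(255−44) = 44 + 149.81 = 193.81 → 194
  B: 153 + 0.71×(255−153) = 153 + 72.42 = 225.42 → 225
rgb(231, 194, 225) = #e7c2e1.

#e7c2e1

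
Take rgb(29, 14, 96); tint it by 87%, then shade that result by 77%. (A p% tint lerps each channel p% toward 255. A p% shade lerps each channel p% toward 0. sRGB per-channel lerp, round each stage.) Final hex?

#343436

Lerp each channel 87% toward 255:
  R: 29 + 0.87×(255−29) = 29 + 196.62 = 225.62 → 226
  G: 14 + 0.87×(255−14) = 14 + 209.67 = 223.67 → 224
  B: 96 + 138.33 = 234.33 → 234
After the tint: rgb(226, 224, 234) = #E2E0EA.
Lerp each channel 77% toward 0:
  R: 226 − 174.02 = 51.98 → 52
  G: 224 + 0.77×(0−224) = 224 − 172.48 = 51.52 → 52
  B: 234 − 180.18 = 53.82 → 54
rgb(52, 52, 54) = #343436.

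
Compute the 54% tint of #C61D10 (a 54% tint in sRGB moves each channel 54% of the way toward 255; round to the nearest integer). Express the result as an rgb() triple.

rgb(229, 151, 145)

#C61D10 is rgb(198, 29, 16).
Lerp each channel 54% toward 255:
  R: 198 + 0.54×(255−198) = 198 + 30.78 = 228.78 → 229
  G: 29 + 0.54×(255−29) = 29 + 122.04 = 151.04 → 151
  B: 16 + 129.06 = 145.06 → 145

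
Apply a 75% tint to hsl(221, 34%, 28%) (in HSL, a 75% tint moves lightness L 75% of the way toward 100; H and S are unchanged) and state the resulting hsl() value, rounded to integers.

L moves 75% from 28 toward 100: 28 + 54 = 82 → 82.
H and S are unchanged.

hsl(221, 34%, 82%)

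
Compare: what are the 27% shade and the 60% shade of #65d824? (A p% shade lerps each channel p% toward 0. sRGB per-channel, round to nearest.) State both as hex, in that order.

#65d824 is rgb(101, 216, 36).
27% shade:
  R: 101 + 0.27×(0−101) = 101 − 27.27 = 73.73 → 74
  G: 216 − 58.32 = 157.68 → 158
  B: 36 + 0.27×(0−36) = 36 − 9.72 = 26.28 → 26
  → #4a9e1a
60% shade:
  R: 101 + 0.6×(0−101) = 101 − 60.6 = 40.4 → 40
  G: 216 + 0.6×(0−216) = 216 − 129.6 = 86.4 → 86
  B: 36 − 21.6 = 14.4 → 14
  → #28560e

#4a9e1a, #28560e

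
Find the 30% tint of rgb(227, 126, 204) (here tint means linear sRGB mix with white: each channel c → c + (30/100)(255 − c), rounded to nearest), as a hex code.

#eba5db

Per channel, c → c + 0.3(255 − c):
  R: 227 + 0.3×(255−227) = 227 + 8.4 = 235.4 → 235
  G: 126 + 0.3×(255−126) = 126 + 38.7 = 164.7 → 165
  B: 204 + 0.3×(255−204) = 204 + 15.3 = 219.3 → 219
rgb(235, 165, 219) = #eba5db.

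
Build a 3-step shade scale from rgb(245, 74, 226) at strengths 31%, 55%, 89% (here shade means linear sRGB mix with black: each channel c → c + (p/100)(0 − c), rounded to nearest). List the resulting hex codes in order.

31%: (245 − 75.95 = 169.05→169, 74 − 22.94 = 51.06→51, 226 − 70.06 = 155.94→156) → #a9339c
55%: (245 − 134.75 = 110.25→110, 74 − 40.7 = 33.3→33, 226 − 124.3 = 101.7→102) → #6e2166
89%: (245 − 218.05 = 26.95→27, 74 − 65.86 = 8.14→8, 226 − 201.14 = 24.86→25) → #1b0819

#a9339c, #6e2166, #1b0819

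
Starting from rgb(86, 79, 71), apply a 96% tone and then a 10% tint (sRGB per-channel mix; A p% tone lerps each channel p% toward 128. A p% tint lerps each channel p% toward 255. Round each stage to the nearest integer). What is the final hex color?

Per channel, c → c + 0.96(128 − c):
  R: 86 + 40.32 = 126.32 → 126
  G: 79 + 47.04 = 126.04 → 126
  B: 71 + 0.96×(128−71) = 71 + 54.72 = 125.72 → 126
After the tone: rgb(126, 126, 126) = #7E7E7E.
A 10% tint moves each channel 10% toward 255:
  R: 126 + 0.1×(255−126) = 126 + 12.9 = 138.9 → 139
  G: 126 + 12.9 = 138.9 → 139
  B: 126 + 0.1×(255−126) = 126 + 12.9 = 138.9 → 139
rgb(139, 139, 139) = #8B8B8B.

#8B8B8B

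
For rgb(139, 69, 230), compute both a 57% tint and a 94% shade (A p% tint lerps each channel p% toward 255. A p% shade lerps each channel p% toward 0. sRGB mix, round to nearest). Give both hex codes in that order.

57% tint:
  R: 139 + 0.57×(255−139) = 139 + 66.12 = 205.12 → 205
  G: 69 + 106.02 = 175.02 → 175
  B: 230 + 14.25 = 244.25 → 244
  → #CDAFF4
94% shade:
  R: 139 + 0.94×(0−139) = 139 − 130.66 = 8.34 → 8
  G: 69 + 0.94×(0−69) = 69 − 64.86 = 4.14 → 4
  B: 230 + 0.94×(0−230) = 230 − 216.2 = 13.8 → 14
  → #08040E

#CDAFF4, #08040E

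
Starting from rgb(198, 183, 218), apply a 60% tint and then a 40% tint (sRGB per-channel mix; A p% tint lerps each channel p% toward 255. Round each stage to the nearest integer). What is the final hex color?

A 60% tint moves each channel 60% toward 255:
  R: 198 + 0.6×(255−198) = 198 + 34.2 = 232.2 → 232
  G: 183 + 43.2 = 226.2 → 226
  B: 218 + 22.2 = 240.2 → 240
After the tint: rgb(232, 226, 240) = #e8e2f0.
Lerp each channel 40% toward 255:
  R: 232 + 0.4×(255−232) = 232 + 9.2 = 241.2 → 241
  G: 226 + 11.6 = 237.6 → 238
  B: 240 + 6 = 246 → 246
rgb(241, 238, 246) = #f1eef6.

#f1eef6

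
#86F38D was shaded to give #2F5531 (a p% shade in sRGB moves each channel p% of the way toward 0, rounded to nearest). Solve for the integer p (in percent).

#86F38D is rgb(134, 243, 141); #2F5531 is rgb(47, 85, 49).
On the G channel (widest range): 85 ≈ 243 + (p/100)(0 − 243), so p ≈ 100×(85 − 243)/(0 − 243) = -15800/-243 = 65.02.
p = 65 reproduces all three channels after rounding.

65%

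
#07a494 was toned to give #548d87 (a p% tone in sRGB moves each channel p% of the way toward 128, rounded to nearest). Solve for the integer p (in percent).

64%

#07a494 is rgb(7, 164, 148); #548d87 is rgb(84, 141, 135).
On the R channel (widest range): 84 ≈ 7 + (p/100)(128 − 7), so p ≈ 100×(84 − 7)/(128 − 7) = 7700/121 = 63.64.
p = 64 reproduces all three channels after rounding.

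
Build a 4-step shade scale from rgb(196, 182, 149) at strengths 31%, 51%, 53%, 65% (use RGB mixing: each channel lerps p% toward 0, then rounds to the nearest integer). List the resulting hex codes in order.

31%: (196 − 60.76 = 135.24→135, 182 − 56.42 = 125.58→126, 149 − 46.19 = 102.81→103) → #877E67
51%: (196 − 99.96 = 96.04→96, 182 − 92.82 = 89.18→89, 149 − 75.99 = 73.01→73) → #605949
53%: (196 − 103.88 = 92.12→92, 182 − 96.46 = 85.54→86, 149 − 78.97 = 70.03→70) → #5C5646
65%: (196 − 127.4 = 68.6→69, 182 − 118.3 = 63.7→64, 149 − 96.85 = 52.15→52) → #454034

#877E67, #605949, #5C5646, #454034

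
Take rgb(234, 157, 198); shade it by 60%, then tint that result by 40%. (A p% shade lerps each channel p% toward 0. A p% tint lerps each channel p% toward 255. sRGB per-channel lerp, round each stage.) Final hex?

#9E8C95

Lerp each channel 60% toward 0:
  R: 234 + 0.6×(0−234) = 234 − 140.4 = 93.6 → 94
  G: 157 − 94.2 = 62.8 → 63
  B: 198 + 0.6×(0−198) = 198 − 118.8 = 79.2 → 79
After the shade: rgb(94, 63, 79) = #5E3F4F.
Per channel, c → c + 0.4(255 − c):
  R: 94 + 0.4×(255−94) = 94 + 64.4 = 158.4 → 158
  G: 63 + 0.4×(255−63) = 63 + 76.8 = 139.8 → 140
  B: 79 + 0.4×(255−79) = 79 + 70.4 = 149.4 → 149
rgb(158, 140, 149) = #9E8C95.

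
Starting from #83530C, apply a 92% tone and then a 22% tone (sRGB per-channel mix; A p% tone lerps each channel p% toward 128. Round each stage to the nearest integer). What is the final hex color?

#83530C is rgb(131, 83, 12).
A 92% tone moves each channel 92% toward 128:
  R: 131 + 0.92×(128−131) = 131 − 2.76 = 128.24 → 128
  G: 83 + 0.92×(128−83) = 83 + 41.4 = 124.4 → 124
  B: 12 + 106.72 = 118.72 → 119
After the tone: rgb(128, 124, 119) = #807C77.
A 22% tone moves each channel 22% toward 128:
  R: 128 + 0 = 128 → 128
  G: 124 + 0.88 = 124.88 → 125
  B: 119 + 0.22×(128−119) = 119 + 1.98 = 120.98 → 121
rgb(128, 125, 121) = #807D79.

#807D79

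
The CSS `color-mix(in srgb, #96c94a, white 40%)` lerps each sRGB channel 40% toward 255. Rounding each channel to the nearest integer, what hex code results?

#96c94a is rgb(150, 201, 74).
Per channel, c → c + 0.4(255 − c):
  R: 150 + 0.4×(255−150) = 150 + 42 = 192 → 192
  G: 201 + 21.6 = 222.6 → 223
  B: 74 + 0.4×(255−74) = 74 + 72.4 = 146.4 → 146
rgb(192, 223, 146) = #c0df92.

#c0df92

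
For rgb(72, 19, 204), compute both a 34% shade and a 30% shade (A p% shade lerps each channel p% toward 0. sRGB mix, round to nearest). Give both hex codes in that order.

34% shade:
  R: 72 + 0.34×(0−72) = 72 − 24.48 = 47.52 → 48
  G: 19 + 0.34×(0−19) = 19 − 6.46 = 12.54 → 13
  B: 204 + 0.34×(0−204) = 204 − 69.36 = 134.64 → 135
  → #300D87
30% shade:
  R: 72 + 0.3×(0−72) = 72 − 21.6 = 50.4 → 50
  G: 19 − 5.7 = 13.3 → 13
  B: 204 + 0.3×(0−204) = 204 − 61.2 = 142.8 → 143
  → #320D8F

#300D87, #320D8F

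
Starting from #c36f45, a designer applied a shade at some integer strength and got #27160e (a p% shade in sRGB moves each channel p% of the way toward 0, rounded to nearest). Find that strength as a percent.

#c36f45 is rgb(195, 111, 69); #27160e is rgb(39, 22, 14).
On the R channel (widest range): 39 ≈ 195 + (p/100)(0 − 195), so p ≈ 100×(39 − 195)/(0 − 195) = -15600/-195 = 80.00.
p = 80 reproduces all three channels after rounding.

80%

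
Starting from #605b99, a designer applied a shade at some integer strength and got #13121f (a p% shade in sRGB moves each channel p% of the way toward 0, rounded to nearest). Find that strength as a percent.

#605b99 is rgb(96, 91, 153); #13121f is rgb(19, 18, 31).
On the B channel (widest range): 31 ≈ 153 + (p/100)(0 − 153), so p ≈ 100×(31 − 153)/(0 − 153) = -12200/-153 = 79.74.
p = 80 reproduces all three channels after rounding.

80%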